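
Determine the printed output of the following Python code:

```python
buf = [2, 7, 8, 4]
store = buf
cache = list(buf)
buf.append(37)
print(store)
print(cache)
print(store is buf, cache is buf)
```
[2, 7, 8, 4, 37]
[2, 7, 8, 4]
True False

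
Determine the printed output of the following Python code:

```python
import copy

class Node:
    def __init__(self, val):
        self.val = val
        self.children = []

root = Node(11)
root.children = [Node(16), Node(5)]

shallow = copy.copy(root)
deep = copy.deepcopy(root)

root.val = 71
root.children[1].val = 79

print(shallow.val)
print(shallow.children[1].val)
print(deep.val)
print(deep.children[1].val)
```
11
79
11
5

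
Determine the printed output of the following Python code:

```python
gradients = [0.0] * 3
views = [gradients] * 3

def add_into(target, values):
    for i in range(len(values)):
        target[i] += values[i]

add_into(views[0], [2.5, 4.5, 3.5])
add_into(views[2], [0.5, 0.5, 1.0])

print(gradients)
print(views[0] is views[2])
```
[3.0, 5.0, 4.5]
True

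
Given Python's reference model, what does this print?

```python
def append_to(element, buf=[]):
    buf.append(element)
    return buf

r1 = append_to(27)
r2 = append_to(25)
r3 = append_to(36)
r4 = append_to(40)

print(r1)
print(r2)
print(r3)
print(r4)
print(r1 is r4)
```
[27, 25, 36, 40]
[27, 25, 36, 40]
[27, 25, 36, 40]
[27, 25, 36, 40]
True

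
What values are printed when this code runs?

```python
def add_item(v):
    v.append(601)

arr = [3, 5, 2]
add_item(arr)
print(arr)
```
[3, 5, 2, 601]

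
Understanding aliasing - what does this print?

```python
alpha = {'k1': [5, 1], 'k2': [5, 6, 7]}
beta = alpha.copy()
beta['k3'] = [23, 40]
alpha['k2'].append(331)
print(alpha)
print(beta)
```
{'k1': [5, 1], 'k2': [5, 6, 7, 331]}
{'k1': [5, 1], 'k2': [5, 6, 7, 331], 'k3': [23, 40]}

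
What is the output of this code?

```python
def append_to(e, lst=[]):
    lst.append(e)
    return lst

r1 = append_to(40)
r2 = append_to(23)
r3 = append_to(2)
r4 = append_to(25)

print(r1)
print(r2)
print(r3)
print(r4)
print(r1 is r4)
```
[40, 23, 2, 25]
[40, 23, 2, 25]
[40, 23, 2, 25]
[40, 23, 2, 25]
True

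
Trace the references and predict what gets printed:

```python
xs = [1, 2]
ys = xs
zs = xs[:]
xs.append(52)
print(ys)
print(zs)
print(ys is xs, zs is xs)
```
[1, 2, 52]
[1, 2]
True False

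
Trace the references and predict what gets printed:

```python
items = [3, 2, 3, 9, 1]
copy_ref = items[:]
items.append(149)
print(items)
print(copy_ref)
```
[3, 2, 3, 9, 1, 149]
[3, 2, 3, 9, 1]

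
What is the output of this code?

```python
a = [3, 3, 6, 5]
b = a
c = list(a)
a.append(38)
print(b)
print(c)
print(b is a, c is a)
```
[3, 3, 6, 5, 38]
[3, 3, 6, 5]
True False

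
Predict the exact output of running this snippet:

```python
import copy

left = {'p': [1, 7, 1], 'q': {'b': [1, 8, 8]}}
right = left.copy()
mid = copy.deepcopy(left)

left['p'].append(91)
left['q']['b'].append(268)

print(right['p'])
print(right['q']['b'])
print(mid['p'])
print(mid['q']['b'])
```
[1, 7, 1, 91]
[1, 8, 8, 268]
[1, 7, 1]
[1, 8, 8]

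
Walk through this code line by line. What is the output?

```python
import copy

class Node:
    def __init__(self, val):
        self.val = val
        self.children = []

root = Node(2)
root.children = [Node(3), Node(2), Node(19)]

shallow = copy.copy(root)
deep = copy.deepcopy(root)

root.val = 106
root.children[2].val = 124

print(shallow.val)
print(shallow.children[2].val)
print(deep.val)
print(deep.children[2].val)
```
2
124
2
19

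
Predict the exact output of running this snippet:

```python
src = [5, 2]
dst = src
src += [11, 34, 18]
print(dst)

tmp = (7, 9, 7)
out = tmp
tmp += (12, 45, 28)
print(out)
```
[5, 2, 11, 34, 18]
(7, 9, 7)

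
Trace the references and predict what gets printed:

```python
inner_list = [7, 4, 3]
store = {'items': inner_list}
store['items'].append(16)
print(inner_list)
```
[7, 4, 3, 16]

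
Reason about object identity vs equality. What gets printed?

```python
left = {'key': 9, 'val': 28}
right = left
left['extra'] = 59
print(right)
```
{'key': 9, 'val': 28, 'extra': 59}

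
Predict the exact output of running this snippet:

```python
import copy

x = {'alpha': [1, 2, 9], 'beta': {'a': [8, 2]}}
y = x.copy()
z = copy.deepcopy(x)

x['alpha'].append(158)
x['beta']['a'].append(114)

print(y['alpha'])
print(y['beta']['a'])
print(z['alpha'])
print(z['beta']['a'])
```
[1, 2, 9, 158]
[8, 2, 114]
[1, 2, 9]
[8, 2]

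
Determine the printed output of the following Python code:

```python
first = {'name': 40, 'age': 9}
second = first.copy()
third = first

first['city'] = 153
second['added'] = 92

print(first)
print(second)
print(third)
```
{'name': 40, 'age': 9, 'city': 153}
{'name': 40, 'age': 9, 'added': 92}
{'name': 40, 'age': 9, 'city': 153}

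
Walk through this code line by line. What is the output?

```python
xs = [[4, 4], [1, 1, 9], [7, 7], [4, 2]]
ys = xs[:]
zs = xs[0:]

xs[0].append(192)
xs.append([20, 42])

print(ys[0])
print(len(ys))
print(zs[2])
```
[4, 4, 192]
4
[7, 7]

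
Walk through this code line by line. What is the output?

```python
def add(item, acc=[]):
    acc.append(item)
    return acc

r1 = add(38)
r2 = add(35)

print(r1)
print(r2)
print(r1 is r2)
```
[38, 35]
[38, 35]
True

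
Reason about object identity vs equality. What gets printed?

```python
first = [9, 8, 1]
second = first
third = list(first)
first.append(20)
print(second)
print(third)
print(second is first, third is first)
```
[9, 8, 1, 20]
[9, 8, 1]
True False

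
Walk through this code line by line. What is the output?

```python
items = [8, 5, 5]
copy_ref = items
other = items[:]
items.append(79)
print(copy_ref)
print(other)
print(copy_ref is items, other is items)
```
[8, 5, 5, 79]
[8, 5, 5]
True False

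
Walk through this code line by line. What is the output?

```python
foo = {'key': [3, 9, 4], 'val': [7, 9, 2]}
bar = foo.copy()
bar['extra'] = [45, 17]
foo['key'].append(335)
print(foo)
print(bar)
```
{'key': [3, 9, 4, 335], 'val': [7, 9, 2]}
{'key': [3, 9, 4, 335], 'val': [7, 9, 2], 'extra': [45, 17]}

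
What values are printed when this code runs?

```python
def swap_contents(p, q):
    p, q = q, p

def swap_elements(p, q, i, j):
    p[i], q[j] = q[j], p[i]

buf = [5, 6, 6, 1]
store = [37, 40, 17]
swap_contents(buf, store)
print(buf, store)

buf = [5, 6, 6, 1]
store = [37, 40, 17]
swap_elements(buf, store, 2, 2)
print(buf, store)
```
[5, 6, 6, 1] [37, 40, 17]
[5, 6, 17, 1] [37, 40, 6]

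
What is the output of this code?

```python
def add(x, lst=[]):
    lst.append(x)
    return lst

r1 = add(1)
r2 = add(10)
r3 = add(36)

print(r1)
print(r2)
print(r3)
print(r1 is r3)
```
[1, 10, 36]
[1, 10, 36]
[1, 10, 36]
True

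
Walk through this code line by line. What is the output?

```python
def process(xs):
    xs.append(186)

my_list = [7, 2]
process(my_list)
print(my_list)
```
[7, 2, 186]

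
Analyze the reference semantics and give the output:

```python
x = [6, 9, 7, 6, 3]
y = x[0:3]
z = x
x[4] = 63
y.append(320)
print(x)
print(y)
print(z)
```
[6, 9, 7, 6, 63]
[6, 9, 7, 320]
[6, 9, 7, 6, 63]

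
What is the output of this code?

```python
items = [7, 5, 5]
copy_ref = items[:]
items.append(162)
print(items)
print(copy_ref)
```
[7, 5, 5, 162]
[7, 5, 5]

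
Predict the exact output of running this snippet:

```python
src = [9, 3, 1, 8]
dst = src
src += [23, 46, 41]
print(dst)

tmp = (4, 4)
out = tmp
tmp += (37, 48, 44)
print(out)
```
[9, 3, 1, 8, 23, 46, 41]
(4, 4)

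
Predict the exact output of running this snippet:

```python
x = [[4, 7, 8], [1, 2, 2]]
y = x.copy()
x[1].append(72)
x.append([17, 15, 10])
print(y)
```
[[4, 7, 8], [1, 2, 2, 72]]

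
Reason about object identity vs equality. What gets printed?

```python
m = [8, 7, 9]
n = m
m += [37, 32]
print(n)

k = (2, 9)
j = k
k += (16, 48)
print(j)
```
[8, 7, 9, 37, 32]
(2, 9)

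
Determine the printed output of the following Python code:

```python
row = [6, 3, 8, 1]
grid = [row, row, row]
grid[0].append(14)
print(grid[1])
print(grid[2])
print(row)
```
[6, 3, 8, 1, 14]
[6, 3, 8, 1, 14]
[6, 3, 8, 1, 14]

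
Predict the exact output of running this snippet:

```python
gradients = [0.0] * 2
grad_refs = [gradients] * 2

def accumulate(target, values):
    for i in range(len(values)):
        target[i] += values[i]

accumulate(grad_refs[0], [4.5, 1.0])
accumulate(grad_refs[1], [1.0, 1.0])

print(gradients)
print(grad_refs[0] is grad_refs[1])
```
[5.5, 2.0]
True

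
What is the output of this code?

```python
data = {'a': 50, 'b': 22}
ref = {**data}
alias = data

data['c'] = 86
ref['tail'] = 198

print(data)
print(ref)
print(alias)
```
{'a': 50, 'b': 22, 'c': 86}
{'a': 50, 'b': 22, 'tail': 198}
{'a': 50, 'b': 22, 'c': 86}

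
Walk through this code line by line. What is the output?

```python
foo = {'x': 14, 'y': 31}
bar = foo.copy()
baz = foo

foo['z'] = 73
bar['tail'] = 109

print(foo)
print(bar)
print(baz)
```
{'x': 14, 'y': 31, 'z': 73}
{'x': 14, 'y': 31, 'tail': 109}
{'x': 14, 'y': 31, 'z': 73}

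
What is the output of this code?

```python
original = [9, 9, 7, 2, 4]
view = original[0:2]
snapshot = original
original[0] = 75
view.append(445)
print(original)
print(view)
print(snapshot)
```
[75, 9, 7, 2, 4]
[9, 9, 445]
[75, 9, 7, 2, 4]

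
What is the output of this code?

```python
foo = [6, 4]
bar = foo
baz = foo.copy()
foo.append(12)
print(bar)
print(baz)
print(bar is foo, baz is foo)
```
[6, 4, 12]
[6, 4]
True False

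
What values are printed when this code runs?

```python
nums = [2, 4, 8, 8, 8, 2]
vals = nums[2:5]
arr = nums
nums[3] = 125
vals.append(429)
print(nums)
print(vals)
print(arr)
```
[2, 4, 8, 125, 8, 2]
[8, 8, 8, 429]
[2, 4, 8, 125, 8, 2]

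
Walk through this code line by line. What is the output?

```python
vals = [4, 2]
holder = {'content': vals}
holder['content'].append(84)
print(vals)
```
[4, 2, 84]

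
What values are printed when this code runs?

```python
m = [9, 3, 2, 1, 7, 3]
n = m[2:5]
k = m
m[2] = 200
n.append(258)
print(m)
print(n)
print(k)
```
[9, 3, 200, 1, 7, 3]
[2, 1, 7, 258]
[9, 3, 200, 1, 7, 3]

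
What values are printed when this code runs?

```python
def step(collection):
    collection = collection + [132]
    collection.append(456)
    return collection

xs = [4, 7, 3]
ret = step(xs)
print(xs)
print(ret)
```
[4, 7, 3]
[4, 7, 3, 132, 456]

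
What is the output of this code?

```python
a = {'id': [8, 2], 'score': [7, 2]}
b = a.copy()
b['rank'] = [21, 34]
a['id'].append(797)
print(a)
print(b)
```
{'id': [8, 2, 797], 'score': [7, 2]}
{'id': [8, 2, 797], 'score': [7, 2], 'rank': [21, 34]}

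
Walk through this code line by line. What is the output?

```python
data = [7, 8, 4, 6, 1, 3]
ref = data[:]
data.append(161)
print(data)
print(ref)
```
[7, 8, 4, 6, 1, 3, 161]
[7, 8, 4, 6, 1, 3]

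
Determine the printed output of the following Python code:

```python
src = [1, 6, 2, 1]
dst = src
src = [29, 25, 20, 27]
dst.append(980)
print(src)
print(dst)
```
[29, 25, 20, 27]
[1, 6, 2, 1, 980]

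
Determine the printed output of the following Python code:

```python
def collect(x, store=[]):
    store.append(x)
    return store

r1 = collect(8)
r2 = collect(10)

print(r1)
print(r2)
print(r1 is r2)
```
[8, 10]
[8, 10]
True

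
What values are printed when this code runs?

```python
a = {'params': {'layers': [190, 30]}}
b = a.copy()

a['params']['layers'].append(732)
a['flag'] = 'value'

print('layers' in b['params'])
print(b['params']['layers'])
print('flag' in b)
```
True
[190, 30, 732]
False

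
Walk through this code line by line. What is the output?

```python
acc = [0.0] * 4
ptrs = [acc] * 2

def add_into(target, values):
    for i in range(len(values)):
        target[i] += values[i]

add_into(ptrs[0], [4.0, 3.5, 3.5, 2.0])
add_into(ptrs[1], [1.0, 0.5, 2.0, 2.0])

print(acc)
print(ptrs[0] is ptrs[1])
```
[5.0, 4.0, 5.5, 4.0]
True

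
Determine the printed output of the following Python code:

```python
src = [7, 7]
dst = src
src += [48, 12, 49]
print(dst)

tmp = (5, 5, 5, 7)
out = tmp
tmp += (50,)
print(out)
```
[7, 7, 48, 12, 49]
(5, 5, 5, 7)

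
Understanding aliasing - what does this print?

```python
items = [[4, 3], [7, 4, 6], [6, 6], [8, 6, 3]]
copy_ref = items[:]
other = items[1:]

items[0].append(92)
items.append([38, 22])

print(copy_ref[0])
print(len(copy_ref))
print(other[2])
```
[4, 3, 92]
4
[8, 6, 3]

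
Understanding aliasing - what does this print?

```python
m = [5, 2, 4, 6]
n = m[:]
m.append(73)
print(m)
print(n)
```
[5, 2, 4, 6, 73]
[5, 2, 4, 6]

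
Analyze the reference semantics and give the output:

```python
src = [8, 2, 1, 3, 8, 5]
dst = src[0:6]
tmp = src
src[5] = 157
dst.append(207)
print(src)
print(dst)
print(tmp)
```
[8, 2, 1, 3, 8, 157]
[8, 2, 1, 3, 8, 5, 207]
[8, 2, 1, 3, 8, 157]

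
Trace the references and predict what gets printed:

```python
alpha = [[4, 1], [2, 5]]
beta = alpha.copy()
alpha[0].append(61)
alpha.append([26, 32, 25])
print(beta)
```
[[4, 1, 61], [2, 5]]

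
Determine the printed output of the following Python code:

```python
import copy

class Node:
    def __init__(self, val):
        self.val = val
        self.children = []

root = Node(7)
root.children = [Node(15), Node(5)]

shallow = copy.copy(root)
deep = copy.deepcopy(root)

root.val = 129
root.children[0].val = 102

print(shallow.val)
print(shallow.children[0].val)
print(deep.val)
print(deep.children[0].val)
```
7
102
7
15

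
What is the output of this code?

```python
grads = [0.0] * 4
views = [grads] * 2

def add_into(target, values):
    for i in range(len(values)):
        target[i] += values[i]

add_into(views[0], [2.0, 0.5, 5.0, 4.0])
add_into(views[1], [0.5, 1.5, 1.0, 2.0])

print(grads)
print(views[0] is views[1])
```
[2.5, 2.0, 6.0, 6.0]
True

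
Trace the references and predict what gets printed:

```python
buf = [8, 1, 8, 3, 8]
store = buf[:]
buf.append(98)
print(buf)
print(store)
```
[8, 1, 8, 3, 8, 98]
[8, 1, 8, 3, 8]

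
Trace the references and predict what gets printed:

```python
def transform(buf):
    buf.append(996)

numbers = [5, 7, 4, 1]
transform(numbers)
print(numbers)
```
[5, 7, 4, 1, 996]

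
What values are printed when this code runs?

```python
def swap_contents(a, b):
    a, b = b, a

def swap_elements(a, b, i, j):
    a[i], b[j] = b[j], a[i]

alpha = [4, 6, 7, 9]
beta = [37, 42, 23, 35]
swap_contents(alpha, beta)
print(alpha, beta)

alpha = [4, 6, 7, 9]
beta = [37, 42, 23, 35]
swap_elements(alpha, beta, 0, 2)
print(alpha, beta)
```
[4, 6, 7, 9] [37, 42, 23, 35]
[23, 6, 7, 9] [37, 42, 4, 35]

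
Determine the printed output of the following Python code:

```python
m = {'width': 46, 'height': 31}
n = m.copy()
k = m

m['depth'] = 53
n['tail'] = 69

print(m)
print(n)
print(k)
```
{'width': 46, 'height': 31, 'depth': 53}
{'width': 46, 'height': 31, 'tail': 69}
{'width': 46, 'height': 31, 'depth': 53}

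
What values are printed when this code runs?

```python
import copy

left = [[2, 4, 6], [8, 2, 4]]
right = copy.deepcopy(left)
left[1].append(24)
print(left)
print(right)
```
[[2, 4, 6], [8, 2, 4, 24]]
[[2, 4, 6], [8, 2, 4]]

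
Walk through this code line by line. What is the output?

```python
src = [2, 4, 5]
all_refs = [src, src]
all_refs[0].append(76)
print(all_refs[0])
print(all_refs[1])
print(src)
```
[2, 4, 5, 76]
[2, 4, 5, 76]
[2, 4, 5, 76]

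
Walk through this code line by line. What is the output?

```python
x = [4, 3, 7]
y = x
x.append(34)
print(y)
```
[4, 3, 7, 34]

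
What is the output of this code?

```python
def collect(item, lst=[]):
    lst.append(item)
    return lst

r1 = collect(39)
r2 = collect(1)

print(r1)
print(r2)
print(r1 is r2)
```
[39, 1]
[39, 1]
True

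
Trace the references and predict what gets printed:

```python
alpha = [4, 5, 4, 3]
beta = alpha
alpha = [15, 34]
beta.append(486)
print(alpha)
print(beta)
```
[15, 34]
[4, 5, 4, 3, 486]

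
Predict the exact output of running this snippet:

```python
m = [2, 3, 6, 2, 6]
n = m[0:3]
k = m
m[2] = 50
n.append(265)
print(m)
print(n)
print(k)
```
[2, 3, 50, 2, 6]
[2, 3, 6, 265]
[2, 3, 50, 2, 6]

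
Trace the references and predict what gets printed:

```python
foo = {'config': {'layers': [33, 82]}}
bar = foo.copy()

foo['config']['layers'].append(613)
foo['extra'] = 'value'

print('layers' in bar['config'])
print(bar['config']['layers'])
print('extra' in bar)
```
True
[33, 82, 613]
False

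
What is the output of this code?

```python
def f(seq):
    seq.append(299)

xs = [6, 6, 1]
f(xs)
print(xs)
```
[6, 6, 1, 299]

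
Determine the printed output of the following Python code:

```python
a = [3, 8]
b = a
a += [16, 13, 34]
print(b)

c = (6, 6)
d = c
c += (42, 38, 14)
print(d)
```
[3, 8, 16, 13, 34]
(6, 6)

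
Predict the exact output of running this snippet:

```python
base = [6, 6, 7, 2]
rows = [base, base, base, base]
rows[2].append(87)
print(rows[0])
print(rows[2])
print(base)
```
[6, 6, 7, 2, 87]
[6, 6, 7, 2, 87]
[6, 6, 7, 2, 87]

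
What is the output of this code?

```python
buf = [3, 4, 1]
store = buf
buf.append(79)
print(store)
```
[3, 4, 1, 79]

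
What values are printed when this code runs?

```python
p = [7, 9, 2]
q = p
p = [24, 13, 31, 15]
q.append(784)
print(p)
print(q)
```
[24, 13, 31, 15]
[7, 9, 2, 784]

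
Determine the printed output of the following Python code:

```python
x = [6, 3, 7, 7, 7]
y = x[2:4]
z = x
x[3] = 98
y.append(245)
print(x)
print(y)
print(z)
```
[6, 3, 7, 98, 7]
[7, 7, 245]
[6, 3, 7, 98, 7]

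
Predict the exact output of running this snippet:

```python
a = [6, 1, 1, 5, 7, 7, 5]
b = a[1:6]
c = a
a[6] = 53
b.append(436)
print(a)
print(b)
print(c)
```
[6, 1, 1, 5, 7, 7, 53]
[1, 1, 5, 7, 7, 436]
[6, 1, 1, 5, 7, 7, 53]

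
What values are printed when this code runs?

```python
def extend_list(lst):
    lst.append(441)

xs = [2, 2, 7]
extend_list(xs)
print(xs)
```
[2, 2, 7, 441]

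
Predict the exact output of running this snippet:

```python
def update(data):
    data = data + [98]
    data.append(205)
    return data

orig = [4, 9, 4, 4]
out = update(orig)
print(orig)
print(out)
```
[4, 9, 4, 4]
[4, 9, 4, 4, 98, 205]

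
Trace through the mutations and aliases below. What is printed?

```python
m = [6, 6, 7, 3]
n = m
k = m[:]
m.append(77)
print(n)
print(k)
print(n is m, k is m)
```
[6, 6, 7, 3, 77]
[6, 6, 7, 3]
True False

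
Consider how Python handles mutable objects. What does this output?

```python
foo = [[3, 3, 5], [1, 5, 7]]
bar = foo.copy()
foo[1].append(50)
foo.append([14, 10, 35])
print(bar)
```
[[3, 3, 5], [1, 5, 7, 50]]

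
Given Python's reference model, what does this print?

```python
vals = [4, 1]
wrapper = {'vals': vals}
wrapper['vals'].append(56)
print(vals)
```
[4, 1, 56]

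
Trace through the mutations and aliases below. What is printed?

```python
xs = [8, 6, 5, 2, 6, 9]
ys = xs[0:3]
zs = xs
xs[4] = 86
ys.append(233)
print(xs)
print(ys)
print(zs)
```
[8, 6, 5, 2, 86, 9]
[8, 6, 5, 233]
[8, 6, 5, 2, 86, 9]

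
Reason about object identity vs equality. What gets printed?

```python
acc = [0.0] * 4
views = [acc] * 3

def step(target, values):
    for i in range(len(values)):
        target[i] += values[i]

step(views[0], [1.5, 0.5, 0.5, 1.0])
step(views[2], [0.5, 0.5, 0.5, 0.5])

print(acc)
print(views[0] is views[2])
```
[2.0, 1.0, 1.0, 1.5]
True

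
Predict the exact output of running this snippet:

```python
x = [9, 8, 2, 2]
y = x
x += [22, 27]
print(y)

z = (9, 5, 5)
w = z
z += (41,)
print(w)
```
[9, 8, 2, 2, 22, 27]
(9, 5, 5)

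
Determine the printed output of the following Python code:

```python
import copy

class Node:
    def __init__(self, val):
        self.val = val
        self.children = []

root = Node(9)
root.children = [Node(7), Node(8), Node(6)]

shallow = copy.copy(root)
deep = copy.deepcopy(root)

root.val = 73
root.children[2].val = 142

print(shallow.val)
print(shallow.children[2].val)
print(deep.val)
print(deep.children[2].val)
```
9
142
9
6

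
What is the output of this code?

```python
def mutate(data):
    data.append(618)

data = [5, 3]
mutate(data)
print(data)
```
[5, 3, 618]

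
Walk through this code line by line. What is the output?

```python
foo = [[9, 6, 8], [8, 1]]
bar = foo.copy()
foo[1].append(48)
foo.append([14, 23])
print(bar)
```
[[9, 6, 8], [8, 1, 48]]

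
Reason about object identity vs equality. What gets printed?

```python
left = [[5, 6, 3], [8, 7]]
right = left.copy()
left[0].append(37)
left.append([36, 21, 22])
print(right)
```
[[5, 6, 3, 37], [8, 7]]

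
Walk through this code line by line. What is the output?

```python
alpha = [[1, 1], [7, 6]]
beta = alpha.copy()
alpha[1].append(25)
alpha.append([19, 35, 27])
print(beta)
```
[[1, 1], [7, 6, 25]]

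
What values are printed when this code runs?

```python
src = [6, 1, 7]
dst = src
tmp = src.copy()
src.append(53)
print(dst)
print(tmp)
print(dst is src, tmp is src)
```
[6, 1, 7, 53]
[6, 1, 7]
True False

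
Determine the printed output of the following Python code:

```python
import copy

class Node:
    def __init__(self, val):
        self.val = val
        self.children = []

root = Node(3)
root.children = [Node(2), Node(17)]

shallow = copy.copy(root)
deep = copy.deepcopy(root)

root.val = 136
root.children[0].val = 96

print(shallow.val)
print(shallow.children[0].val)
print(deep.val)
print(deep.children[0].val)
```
3
96
3
2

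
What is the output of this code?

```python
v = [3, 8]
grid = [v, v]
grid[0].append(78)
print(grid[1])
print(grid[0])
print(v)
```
[3, 8, 78]
[3, 8, 78]
[3, 8, 78]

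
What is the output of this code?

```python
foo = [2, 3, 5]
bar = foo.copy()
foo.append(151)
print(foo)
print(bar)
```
[2, 3, 5, 151]
[2, 3, 5]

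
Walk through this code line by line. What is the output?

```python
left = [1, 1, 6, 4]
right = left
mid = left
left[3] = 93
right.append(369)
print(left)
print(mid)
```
[1, 1, 6, 93, 369]
[1, 1, 6, 93, 369]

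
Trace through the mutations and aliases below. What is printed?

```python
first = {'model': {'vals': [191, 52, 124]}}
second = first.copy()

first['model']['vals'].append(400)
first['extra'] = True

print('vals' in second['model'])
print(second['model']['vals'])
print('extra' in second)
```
True
[191, 52, 124, 400]
False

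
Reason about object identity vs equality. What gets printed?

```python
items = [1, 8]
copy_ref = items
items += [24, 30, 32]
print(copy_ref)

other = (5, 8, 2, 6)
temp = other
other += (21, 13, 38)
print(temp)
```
[1, 8, 24, 30, 32]
(5, 8, 2, 6)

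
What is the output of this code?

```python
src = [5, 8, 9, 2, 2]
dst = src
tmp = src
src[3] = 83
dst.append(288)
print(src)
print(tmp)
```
[5, 8, 9, 83, 2, 288]
[5, 8, 9, 83, 2, 288]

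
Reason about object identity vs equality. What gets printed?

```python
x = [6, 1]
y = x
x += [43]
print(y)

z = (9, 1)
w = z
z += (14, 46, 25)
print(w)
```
[6, 1, 43]
(9, 1)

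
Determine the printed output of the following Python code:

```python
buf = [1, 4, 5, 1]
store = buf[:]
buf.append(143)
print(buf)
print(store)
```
[1, 4, 5, 1, 143]
[1, 4, 5, 1]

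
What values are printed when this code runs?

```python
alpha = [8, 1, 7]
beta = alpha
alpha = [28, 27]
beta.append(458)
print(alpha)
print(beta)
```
[28, 27]
[8, 1, 7, 458]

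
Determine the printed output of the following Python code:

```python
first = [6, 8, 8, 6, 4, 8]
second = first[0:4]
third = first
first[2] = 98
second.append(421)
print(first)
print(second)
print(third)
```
[6, 8, 98, 6, 4, 8]
[6, 8, 8, 6, 421]
[6, 8, 98, 6, 4, 8]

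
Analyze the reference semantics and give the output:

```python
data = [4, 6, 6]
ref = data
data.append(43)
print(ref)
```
[4, 6, 6, 43]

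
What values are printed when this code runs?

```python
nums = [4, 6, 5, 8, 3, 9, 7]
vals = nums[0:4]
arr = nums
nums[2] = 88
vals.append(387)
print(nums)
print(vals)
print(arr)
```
[4, 6, 88, 8, 3, 9, 7]
[4, 6, 5, 8, 387]
[4, 6, 88, 8, 3, 9, 7]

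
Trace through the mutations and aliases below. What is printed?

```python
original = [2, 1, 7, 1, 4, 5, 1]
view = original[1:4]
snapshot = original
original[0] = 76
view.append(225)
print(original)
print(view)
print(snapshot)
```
[76, 1, 7, 1, 4, 5, 1]
[1, 7, 1, 225]
[76, 1, 7, 1, 4, 5, 1]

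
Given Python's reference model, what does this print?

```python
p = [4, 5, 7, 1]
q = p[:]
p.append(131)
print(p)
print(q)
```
[4, 5, 7, 1, 131]
[4, 5, 7, 1]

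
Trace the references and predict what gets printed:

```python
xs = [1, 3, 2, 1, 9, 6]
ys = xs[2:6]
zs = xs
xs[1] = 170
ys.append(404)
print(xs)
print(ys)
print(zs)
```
[1, 170, 2, 1, 9, 6]
[2, 1, 9, 6, 404]
[1, 170, 2, 1, 9, 6]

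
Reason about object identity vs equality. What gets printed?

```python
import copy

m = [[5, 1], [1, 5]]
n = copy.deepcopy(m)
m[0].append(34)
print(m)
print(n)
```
[[5, 1, 34], [1, 5]]
[[5, 1], [1, 5]]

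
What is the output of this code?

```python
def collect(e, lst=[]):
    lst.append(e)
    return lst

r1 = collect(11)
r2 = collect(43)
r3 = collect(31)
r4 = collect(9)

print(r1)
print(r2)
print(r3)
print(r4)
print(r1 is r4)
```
[11, 43, 31, 9]
[11, 43, 31, 9]
[11, 43, 31, 9]
[11, 43, 31, 9]
True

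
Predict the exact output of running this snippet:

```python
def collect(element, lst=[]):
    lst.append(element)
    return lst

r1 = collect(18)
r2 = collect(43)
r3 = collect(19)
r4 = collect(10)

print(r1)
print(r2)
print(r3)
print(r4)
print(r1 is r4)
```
[18, 43, 19, 10]
[18, 43, 19, 10]
[18, 43, 19, 10]
[18, 43, 19, 10]
True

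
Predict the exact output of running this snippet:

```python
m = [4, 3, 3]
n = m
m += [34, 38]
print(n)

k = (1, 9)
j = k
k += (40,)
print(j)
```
[4, 3, 3, 34, 38]
(1, 9)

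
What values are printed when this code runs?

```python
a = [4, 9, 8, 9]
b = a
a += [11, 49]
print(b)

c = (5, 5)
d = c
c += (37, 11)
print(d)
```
[4, 9, 8, 9, 11, 49]
(5, 5)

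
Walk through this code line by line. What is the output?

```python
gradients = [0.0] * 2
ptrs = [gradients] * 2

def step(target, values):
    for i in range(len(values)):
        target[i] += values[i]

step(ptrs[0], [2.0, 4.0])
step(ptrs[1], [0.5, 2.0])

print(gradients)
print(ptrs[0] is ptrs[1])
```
[2.5, 6.0]
True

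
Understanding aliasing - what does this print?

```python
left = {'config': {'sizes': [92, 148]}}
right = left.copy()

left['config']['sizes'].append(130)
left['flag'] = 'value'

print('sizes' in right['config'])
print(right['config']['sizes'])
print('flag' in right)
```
True
[92, 148, 130]
False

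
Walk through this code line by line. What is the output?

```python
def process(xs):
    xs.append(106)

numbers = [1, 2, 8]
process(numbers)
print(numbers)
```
[1, 2, 8, 106]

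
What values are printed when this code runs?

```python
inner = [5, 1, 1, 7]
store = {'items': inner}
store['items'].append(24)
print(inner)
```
[5, 1, 1, 7, 24]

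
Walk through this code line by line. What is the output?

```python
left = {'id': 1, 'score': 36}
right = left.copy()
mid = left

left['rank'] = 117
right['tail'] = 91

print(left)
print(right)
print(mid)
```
{'id': 1, 'score': 36, 'rank': 117}
{'id': 1, 'score': 36, 'tail': 91}
{'id': 1, 'score': 36, 'rank': 117}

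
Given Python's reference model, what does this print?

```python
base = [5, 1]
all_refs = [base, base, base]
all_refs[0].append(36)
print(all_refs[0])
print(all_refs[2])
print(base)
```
[5, 1, 36]
[5, 1, 36]
[5, 1, 36]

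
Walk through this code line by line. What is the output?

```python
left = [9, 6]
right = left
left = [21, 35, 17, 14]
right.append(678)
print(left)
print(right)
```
[21, 35, 17, 14]
[9, 6, 678]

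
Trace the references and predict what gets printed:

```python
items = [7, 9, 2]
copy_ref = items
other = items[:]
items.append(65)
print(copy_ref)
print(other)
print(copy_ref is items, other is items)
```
[7, 9, 2, 65]
[7, 9, 2]
True False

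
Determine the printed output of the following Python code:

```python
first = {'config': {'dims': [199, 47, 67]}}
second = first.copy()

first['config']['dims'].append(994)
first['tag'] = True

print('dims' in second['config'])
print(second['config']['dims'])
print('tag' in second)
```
True
[199, 47, 67, 994]
False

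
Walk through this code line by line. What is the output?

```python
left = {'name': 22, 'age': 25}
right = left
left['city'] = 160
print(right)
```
{'name': 22, 'age': 25, 'city': 160}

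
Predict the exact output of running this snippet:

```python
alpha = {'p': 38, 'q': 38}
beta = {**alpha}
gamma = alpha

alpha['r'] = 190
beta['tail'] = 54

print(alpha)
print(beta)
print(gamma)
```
{'p': 38, 'q': 38, 'r': 190}
{'p': 38, 'q': 38, 'tail': 54}
{'p': 38, 'q': 38, 'r': 190}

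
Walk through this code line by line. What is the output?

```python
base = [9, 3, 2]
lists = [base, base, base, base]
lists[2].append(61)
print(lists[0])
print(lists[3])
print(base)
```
[9, 3, 2, 61]
[9, 3, 2, 61]
[9, 3, 2, 61]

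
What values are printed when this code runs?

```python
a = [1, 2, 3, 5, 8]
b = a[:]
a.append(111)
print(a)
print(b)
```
[1, 2, 3, 5, 8, 111]
[1, 2, 3, 5, 8]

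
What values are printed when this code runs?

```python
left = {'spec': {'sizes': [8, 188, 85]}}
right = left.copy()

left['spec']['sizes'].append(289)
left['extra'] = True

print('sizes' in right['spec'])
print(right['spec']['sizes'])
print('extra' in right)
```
True
[8, 188, 85, 289]
False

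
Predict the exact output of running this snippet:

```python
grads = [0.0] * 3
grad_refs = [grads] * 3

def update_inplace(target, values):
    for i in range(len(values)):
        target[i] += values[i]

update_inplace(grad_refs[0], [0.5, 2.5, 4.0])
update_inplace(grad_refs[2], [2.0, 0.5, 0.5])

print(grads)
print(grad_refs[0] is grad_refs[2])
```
[2.5, 3.0, 4.5]
True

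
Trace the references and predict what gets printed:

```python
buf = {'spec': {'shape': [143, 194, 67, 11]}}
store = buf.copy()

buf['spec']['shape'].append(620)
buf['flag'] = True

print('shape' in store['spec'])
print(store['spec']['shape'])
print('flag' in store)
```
True
[143, 194, 67, 11, 620]
False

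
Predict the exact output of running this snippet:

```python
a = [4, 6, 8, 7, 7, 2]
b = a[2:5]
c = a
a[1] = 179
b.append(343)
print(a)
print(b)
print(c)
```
[4, 179, 8, 7, 7, 2]
[8, 7, 7, 343]
[4, 179, 8, 7, 7, 2]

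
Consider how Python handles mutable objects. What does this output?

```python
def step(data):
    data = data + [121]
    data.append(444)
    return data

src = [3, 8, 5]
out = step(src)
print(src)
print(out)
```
[3, 8, 5]
[3, 8, 5, 121, 444]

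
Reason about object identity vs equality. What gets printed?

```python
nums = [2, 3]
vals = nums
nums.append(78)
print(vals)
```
[2, 3, 78]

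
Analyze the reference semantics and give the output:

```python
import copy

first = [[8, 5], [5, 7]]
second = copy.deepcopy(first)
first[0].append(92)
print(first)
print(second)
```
[[8, 5, 92], [5, 7]]
[[8, 5], [5, 7]]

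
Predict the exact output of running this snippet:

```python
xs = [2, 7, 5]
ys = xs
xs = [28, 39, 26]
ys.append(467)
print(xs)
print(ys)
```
[28, 39, 26]
[2, 7, 5, 467]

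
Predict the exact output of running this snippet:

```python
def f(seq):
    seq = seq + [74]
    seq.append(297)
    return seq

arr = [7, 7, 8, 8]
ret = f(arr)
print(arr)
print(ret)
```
[7, 7, 8, 8]
[7, 7, 8, 8, 74, 297]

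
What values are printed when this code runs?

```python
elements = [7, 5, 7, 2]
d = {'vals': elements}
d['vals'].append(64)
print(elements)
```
[7, 5, 7, 2, 64]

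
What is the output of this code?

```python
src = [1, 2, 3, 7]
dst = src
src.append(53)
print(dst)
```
[1, 2, 3, 7, 53]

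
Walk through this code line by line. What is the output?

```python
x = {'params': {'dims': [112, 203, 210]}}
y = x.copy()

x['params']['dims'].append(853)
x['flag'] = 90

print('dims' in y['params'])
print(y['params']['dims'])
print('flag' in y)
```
True
[112, 203, 210, 853]
False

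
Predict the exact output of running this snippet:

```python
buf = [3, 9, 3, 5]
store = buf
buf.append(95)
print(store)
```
[3, 9, 3, 5, 95]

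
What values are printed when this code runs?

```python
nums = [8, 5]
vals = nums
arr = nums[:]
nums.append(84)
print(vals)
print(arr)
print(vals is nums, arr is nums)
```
[8, 5, 84]
[8, 5]
True False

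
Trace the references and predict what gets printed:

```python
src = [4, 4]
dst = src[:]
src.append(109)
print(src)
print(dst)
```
[4, 4, 109]
[4, 4]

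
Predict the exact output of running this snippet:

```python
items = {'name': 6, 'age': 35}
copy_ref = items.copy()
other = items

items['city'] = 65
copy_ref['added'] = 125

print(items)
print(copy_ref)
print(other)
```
{'name': 6, 'age': 35, 'city': 65}
{'name': 6, 'age': 35, 'added': 125}
{'name': 6, 'age': 35, 'city': 65}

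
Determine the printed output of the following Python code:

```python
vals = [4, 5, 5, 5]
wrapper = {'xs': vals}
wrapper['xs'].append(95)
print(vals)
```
[4, 5, 5, 5, 95]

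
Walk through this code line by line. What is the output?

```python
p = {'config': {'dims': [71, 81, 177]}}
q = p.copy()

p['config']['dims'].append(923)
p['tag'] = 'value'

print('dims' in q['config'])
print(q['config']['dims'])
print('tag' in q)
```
True
[71, 81, 177, 923]
False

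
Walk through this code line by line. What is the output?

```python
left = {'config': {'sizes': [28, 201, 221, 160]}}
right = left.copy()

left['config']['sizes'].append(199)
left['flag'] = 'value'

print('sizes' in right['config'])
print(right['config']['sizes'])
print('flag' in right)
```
True
[28, 201, 221, 160, 199]
False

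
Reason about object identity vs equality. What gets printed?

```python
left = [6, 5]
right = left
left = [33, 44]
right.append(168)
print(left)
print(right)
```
[33, 44]
[6, 5, 168]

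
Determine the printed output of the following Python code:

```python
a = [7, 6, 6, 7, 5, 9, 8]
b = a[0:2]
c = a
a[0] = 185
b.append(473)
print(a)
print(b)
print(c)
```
[185, 6, 6, 7, 5, 9, 8]
[7, 6, 473]
[185, 6, 6, 7, 5, 9, 8]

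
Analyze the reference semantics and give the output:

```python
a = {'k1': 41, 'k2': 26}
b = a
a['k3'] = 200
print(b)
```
{'k1': 41, 'k2': 26, 'k3': 200}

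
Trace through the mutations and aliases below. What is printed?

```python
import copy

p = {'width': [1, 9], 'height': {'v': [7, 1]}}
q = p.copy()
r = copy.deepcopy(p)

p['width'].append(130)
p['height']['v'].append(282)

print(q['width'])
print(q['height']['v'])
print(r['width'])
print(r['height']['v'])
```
[1, 9, 130]
[7, 1, 282]
[1, 9]
[7, 1]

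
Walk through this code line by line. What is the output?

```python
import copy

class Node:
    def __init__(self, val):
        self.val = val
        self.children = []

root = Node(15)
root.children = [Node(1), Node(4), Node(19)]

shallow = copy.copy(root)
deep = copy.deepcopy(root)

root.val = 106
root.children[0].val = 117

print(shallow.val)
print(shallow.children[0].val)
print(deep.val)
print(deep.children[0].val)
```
15
117
15
1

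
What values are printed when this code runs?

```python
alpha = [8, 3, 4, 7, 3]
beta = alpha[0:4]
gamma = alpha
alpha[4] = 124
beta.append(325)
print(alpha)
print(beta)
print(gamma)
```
[8, 3, 4, 7, 124]
[8, 3, 4, 7, 325]
[8, 3, 4, 7, 124]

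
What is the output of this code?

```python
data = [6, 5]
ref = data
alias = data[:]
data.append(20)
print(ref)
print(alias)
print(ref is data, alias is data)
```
[6, 5, 20]
[6, 5]
True False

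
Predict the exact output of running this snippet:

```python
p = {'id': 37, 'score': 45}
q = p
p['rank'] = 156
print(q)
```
{'id': 37, 'score': 45, 'rank': 156}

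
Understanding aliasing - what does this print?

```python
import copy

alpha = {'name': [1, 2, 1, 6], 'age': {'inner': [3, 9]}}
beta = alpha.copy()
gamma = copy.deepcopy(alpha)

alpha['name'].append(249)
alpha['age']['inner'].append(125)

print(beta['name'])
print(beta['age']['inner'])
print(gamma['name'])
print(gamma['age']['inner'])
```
[1, 2, 1, 6, 249]
[3, 9, 125]
[1, 2, 1, 6]
[3, 9]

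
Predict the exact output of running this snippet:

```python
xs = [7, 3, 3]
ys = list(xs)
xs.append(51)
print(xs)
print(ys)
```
[7, 3, 3, 51]
[7, 3, 3]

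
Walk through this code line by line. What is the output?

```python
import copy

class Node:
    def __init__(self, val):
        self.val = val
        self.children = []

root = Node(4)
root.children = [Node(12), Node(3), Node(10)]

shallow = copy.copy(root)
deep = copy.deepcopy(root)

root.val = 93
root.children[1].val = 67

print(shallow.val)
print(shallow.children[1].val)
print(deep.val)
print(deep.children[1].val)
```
4
67
4
3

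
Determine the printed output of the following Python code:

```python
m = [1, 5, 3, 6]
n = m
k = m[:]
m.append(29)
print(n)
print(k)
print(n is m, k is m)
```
[1, 5, 3, 6, 29]
[1, 5, 3, 6]
True False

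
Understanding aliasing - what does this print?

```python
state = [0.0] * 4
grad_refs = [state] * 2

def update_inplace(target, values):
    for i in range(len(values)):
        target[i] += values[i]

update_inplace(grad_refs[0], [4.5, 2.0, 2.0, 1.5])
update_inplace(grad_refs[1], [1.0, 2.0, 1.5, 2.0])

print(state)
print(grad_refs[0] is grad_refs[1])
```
[5.5, 4.0, 3.5, 3.5]
True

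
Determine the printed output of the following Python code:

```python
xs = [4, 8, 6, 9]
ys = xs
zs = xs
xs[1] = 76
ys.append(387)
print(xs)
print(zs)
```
[4, 76, 6, 9, 387]
[4, 76, 6, 9, 387]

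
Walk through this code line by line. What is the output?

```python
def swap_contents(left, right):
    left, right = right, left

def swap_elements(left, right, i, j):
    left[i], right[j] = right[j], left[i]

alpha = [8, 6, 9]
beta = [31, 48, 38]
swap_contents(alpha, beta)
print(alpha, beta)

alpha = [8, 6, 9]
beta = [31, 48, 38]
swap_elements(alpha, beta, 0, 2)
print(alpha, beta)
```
[8, 6, 9] [31, 48, 38]
[38, 6, 9] [31, 48, 8]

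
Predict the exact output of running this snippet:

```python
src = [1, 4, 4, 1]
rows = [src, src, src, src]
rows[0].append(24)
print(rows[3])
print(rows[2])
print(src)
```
[1, 4, 4, 1, 24]
[1, 4, 4, 1, 24]
[1, 4, 4, 1, 24]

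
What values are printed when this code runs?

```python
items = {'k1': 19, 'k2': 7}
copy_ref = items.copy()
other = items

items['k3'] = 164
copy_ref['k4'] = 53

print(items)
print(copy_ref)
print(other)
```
{'k1': 19, 'k2': 7, 'k3': 164}
{'k1': 19, 'k2': 7, 'k4': 53}
{'k1': 19, 'k2': 7, 'k3': 164}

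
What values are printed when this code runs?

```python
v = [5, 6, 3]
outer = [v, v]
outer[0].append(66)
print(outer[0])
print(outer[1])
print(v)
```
[5, 6, 3, 66]
[5, 6, 3, 66]
[5, 6, 3, 66]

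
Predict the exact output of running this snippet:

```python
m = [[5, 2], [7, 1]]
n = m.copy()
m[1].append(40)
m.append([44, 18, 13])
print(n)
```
[[5, 2], [7, 1, 40]]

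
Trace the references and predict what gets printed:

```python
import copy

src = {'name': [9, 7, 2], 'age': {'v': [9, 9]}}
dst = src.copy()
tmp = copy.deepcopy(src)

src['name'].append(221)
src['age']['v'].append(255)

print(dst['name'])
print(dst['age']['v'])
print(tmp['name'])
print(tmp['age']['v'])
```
[9, 7, 2, 221]
[9, 9, 255]
[9, 7, 2]
[9, 9]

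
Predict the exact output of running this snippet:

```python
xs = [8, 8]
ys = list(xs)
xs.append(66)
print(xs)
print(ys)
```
[8, 8, 66]
[8, 8]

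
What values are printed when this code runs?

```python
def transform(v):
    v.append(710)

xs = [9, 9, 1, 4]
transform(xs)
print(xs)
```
[9, 9, 1, 4, 710]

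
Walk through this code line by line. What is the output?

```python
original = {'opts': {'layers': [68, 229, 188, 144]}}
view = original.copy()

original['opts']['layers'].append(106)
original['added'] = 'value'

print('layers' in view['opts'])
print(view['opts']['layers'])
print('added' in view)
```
True
[68, 229, 188, 144, 106]
False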